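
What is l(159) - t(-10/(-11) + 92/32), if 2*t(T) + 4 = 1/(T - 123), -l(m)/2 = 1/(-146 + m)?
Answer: 19412/10491 ≈ 1.8503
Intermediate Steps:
l(m) = -2/(-146 + m)
t(T) = -2 + 1/(2*(-123 + T)) (t(T) = -2 + 1/(2*(T - 123)) = -2 + 1/(2*(-123 + T)))
l(159) - t(-10/(-11) + 92/32) = -2/(-146 + 159) - (493 - 4*(-10/(-11) + 92/32))/(2*(-123 + (-10/(-11) + 92/32))) = -2/13 - (493 - 4*(-10*(-1/11) + 92*(1/32)))/(2*(-123 + (-10*(-1/11) + 92*(1/32)))) = -2*1/13 - (493 - 4*(10/11 + 23/8))/(2*(-123 + (10/11 + 23/8))) = -2/13 - (493 - 4*333/88)/(2*(-123 + 333/88)) = -2/13 - (493 - 333/22)/(2*(-10491/88)) = -2/13 - (-88)*10513/(2*10491*22) = -2/13 - 1*(-21026/10491) = -2/13 + 21026/10491 = 19412/10491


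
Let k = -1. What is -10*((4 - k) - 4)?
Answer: -10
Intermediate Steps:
-10*((4 - k) - 4) = -10*((4 - 1*(-1)) - 4) = -10*((4 + 1) - 4) = -10*(5 - 4) = -10*1 = -10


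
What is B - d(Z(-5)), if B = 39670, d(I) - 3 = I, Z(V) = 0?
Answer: 39667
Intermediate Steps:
d(I) = 3 + I
B - d(Z(-5)) = 39670 - (3 + 0) = 39670 - 1*3 = 39670 - 3 = 39667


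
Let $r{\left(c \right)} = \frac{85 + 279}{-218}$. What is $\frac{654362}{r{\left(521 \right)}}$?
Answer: $- \frac{35662729}{91} \approx -3.919 \cdot 10^{5}$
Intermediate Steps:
$r{\left(c \right)} = - \frac{182}{109}$ ($r{\left(c \right)} = 364 \left(- \frac{1}{218}\right) = - \frac{182}{109}$)
$\frac{654362}{r{\left(521 \right)}} = \frac{654362}{- \frac{182}{109}} = 654362 \left(- \frac{109}{182}\right) = - \frac{35662729}{91}$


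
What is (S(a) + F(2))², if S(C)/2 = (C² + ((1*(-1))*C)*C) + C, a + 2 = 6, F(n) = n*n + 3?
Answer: 225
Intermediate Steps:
F(n) = 3 + n² (F(n) = n² + 3 = 3 + n²)
a = 4 (a = -2 + 6 = 4)
S(C) = 2*C (S(C) = 2*((C² + ((1*(-1))*C)*C) + C) = 2*((C² + (-C)*C) + C) = 2*((C² - C²) + C) = 2*(0 + C) = 2*C)
(S(a) + F(2))² = (2*4 + (3 + 2²))² = (8 + (3 + 4))² = (8 + 7)² = 15² = 225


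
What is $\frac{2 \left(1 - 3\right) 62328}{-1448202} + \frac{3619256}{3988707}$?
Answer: $\frac{148472530888}{137534606067} \approx 1.0795$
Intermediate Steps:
$\frac{2 \left(1 - 3\right) 62328}{-1448202} + \frac{3619256}{3988707} = 2 \left(-2\right) 62328 \left(- \frac{1}{1448202}\right) + 3619256 \cdot \frac{1}{3988707} = \left(-4\right) 62328 \left(- \frac{1}{1448202}\right) + \frac{3619256}{3988707} = \left(-249312\right) \left(- \frac{1}{1448202}\right) + \frac{3619256}{3988707} = \frac{5936}{34481} + \frac{3619256}{3988707} = \frac{148472530888}{137534606067}$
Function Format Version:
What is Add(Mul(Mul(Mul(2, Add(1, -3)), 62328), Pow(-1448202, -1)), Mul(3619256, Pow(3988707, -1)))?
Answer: Rational(148472530888, 137534606067) ≈ 1.0795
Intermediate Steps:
Add(Mul(Mul(Mul(2, Add(1, -3)), 62328), Pow(-1448202, -1)), Mul(3619256, Pow(3988707, -1))) = Add(Mul(Mul(Mul(2, -2), 62328), Rational(-1, 1448202)), Mul(3619256, Rational(1, 3988707))) = Add(Mul(Mul(-4, 62328), Rational(-1, 1448202)), Rational(3619256, 3988707)) = Add(Mul(-249312, Rational(-1, 1448202)), Rational(3619256, 3988707)) = Add(Rational(5936, 34481), Rational(3619256, 3988707)) = Rational(148472530888, 137534606067)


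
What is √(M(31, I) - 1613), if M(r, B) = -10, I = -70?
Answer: I*√1623 ≈ 40.286*I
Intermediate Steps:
√(M(31, I) - 1613) = √(-10 - 1613) = √(-1623) = I*√1623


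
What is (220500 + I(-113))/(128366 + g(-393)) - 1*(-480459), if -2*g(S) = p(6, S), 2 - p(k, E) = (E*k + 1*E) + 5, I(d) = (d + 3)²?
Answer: 7626835241/15874 ≈ 4.8046e+5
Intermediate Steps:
I(d) = (3 + d)²
p(k, E) = -3 - E - E*k (p(k, E) = 2 - ((E*k + 1*E) + 5) = 2 - ((E*k + E) + 5) = 2 - ((E + E*k) + 5) = 2 - (5 + E + E*k) = 2 + (-5 - E - E*k) = -3 - E - E*k)
g(S) = 3/2 + 7*S/2 (g(S) = -(-3 - S - 1*S*6)/2 = -(-3 - S - 6*S)/2 = -(-3 - 7*S)/2 = 3/2 + 7*S/2)
(220500 + I(-113))/(128366 + g(-393)) - 1*(-480459) = (220500 + (3 - 113)²)/(128366 + (3/2 + (7/2)*(-393))) - 1*(-480459) = (220500 + (-110)²)/(128366 + (3/2 - 2751/2)) + 480459 = (220500 + 12100)/(128366 - 1374) + 480459 = 232600/126992 + 480459 = 232600*(1/126992) + 480459 = 29075/15874 + 480459 = 7626835241/15874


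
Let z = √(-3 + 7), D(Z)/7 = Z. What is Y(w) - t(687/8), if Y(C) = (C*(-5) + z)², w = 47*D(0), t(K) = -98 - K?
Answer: 1503/8 ≈ 187.88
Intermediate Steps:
D(Z) = 7*Z
z = 2 (z = √4 = 2)
w = 0 (w = 47*(7*0) = 47*0 = 0)
Y(C) = (2 - 5*C)² (Y(C) = (C*(-5) + 2)² = (-5*C + 2)² = (2 - 5*C)²)
Y(w) - t(687/8) = (-2 + 5*0)² - (-98 - 687/8) = (-2 + 0)² - (-98 - 687/8) = (-2)² - (-98 - 1*687/8) = 4 - (-98 - 687/8) = 4 - 1*(-1471/8) = 4 + 1471/8 = 1503/8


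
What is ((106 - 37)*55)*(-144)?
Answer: -546480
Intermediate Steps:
((106 - 37)*55)*(-144) = (69*55)*(-144) = 3795*(-144) = -546480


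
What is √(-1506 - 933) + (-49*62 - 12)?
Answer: -3050 + 3*I*√271 ≈ -3050.0 + 49.386*I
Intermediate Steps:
√(-1506 - 933) + (-49*62 - 12) = √(-2439) + (-3038 - 12) = 3*I*√271 - 3050 = -3050 + 3*I*√271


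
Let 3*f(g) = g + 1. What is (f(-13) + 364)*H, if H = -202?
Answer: -72720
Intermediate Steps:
f(g) = ⅓ + g/3 (f(g) = (g + 1)/3 = (1 + g)/3 = ⅓ + g/3)
(f(-13) + 364)*H = ((⅓ + (⅓)*(-13)) + 364)*(-202) = ((⅓ - 13/3) + 364)*(-202) = (-4 + 364)*(-202) = 360*(-202) = -72720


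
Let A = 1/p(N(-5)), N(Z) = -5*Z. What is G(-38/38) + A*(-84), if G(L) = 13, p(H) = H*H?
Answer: 8041/625 ≈ 12.866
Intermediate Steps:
p(H) = H²
A = 1/625 (A = 1/((-5*(-5))²) = 1/(25²) = 1/625 ≈ 0.0016000)
G(-38/38) + A*(-84) = 13 + (1/625)*(-84) = 13 - 84/625 = 8041/625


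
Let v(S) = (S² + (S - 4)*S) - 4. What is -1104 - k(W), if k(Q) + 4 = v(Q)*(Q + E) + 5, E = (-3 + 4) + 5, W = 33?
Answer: -80743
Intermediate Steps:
v(S) = -4 + S² + S*(-4 + S) (v(S) = (S² + (-4 + S)*S) - 4 = (S² + S*(-4 + S)) - 4 = -4 + S² + S*(-4 + S))
E = 6 (E = 1 + 5 = 6)
k(Q) = 1 + (6 + Q)*(-4 - 4*Q + 2*Q²) (k(Q) = -4 + ((-4 - 4*Q + 2*Q²)*(Q + 6) + 5) = -4 + ((-4 - 4*Q + 2*Q²)*(6 + Q) + 5) = -4 + ((6 + Q)*(-4 - 4*Q + 2*Q²) + 5) = -4 + (5 + (6 + Q)*(-4 - 4*Q + 2*Q²)) = 1 + (6 + Q)*(-4 - 4*Q + 2*Q²))
-1104 - k(W) = -1104 - (-23 - 28*33 + 2*33³ + 8*33²) = -1104 - (-23 - 924 + 2*35937 + 8*1089) = -1104 - (-23 - 924 + 71874 + 8712) = -1104 - 1*79639 = -1104 - 79639 = -80743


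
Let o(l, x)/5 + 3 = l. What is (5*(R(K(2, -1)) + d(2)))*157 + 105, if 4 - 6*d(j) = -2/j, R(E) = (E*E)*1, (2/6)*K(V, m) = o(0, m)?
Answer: 9542305/6 ≈ 1.5904e+6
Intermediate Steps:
o(l, x) = -15 + 5*l
K(V, m) = -45 (K(V, m) = 3*(-15 + 5*0) = 3*(-15 + 0) = 3*(-15) = -45)
R(E) = E**2 (R(E) = E**2*1 = E**2)
d(j) = 2/3 + 1/(3*j) (d(j) = 2/3 - (-1)/(3*j) = 2/3 + 1/(3*j))
(5*(R(K(2, -1)) + d(2)))*157 + 105 = (5*((-45)**2 + (1/3)*(1 + 2*2)/2))*157 + 105 = (5*(2025 + (1/3)*(1/2)*(1 + 4)))*157 + 105 = (5*(2025 + (1/3)*(1/2)*5))*157 + 105 = (5*(2025 + 5/6))*157 + 105 = (5*(12155/6))*157 + 105 = (60775/6)*157 + 105 = 9541675/6 + 105 = 9542305/6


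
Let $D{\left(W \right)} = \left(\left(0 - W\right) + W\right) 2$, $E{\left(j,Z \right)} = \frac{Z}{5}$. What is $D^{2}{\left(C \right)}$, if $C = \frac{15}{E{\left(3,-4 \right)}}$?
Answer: $0$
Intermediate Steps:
$E{\left(j,Z \right)} = \frac{Z}{5}$ ($E{\left(j,Z \right)} = Z \frac{1}{5} = \frac{Z}{5}$)
$C = - \frac{75}{4}$ ($C = \frac{15}{\frac{1}{5} \left(-4\right)} = \frac{15}{- \frac{4}{5}} = 15 \left(- \frac{5}{4}\right) = - \frac{75}{4} \approx -18.75$)
$D{\left(W \right)} = 0$ ($D{\left(W \right)} = \left(- W + W\right) 2 = 0 \cdot 2 = 0$)
$D^{2}{\left(C \right)} = 0^{2} = 0$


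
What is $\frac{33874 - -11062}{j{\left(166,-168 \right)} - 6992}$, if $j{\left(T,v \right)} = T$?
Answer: $- \frac{22468}{3413} \approx -6.5831$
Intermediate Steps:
$\frac{33874 - -11062}{j{\left(166,-168 \right)} - 6992} = \frac{33874 - -11062}{166 - 6992} = \frac{33874 + 11062}{-6826} = 44936 \left(- \frac{1}{6826}\right) = - \frac{22468}{3413}$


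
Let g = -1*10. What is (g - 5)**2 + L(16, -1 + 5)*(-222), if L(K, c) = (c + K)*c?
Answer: -17535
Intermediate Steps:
g = -10
L(K, c) = c*(K + c) (L(K, c) = (K + c)*c = c*(K + c))
(g - 5)**2 + L(16, -1 + 5)*(-222) = (-10 - 5)**2 + ((-1 + 5)*(16 + (-1 + 5)))*(-222) = (-15)**2 + (4*(16 + 4))*(-222) = 225 + (4*20)*(-222) = 225 + 80*(-222) = 225 - 17760 = -17535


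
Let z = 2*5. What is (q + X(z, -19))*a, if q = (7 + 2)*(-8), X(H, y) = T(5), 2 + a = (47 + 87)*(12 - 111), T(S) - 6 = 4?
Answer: 822616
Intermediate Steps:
z = 10
T(S) = 10 (T(S) = 6 + 4 = 10)
a = -13268 (a = -2 + (47 + 87)*(12 - 111) = -2 + 134*(-99) = -2 - 13266 = -13268)
X(H, y) = 10
q = -72 (q = 9*(-8) = -72)
(q + X(z, -19))*a = (-72 + 10)*(-13268) = -62*(-13268) = 822616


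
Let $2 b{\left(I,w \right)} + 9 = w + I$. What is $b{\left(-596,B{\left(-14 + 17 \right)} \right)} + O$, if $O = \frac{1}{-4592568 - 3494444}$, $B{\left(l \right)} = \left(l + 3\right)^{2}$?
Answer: $- \frac{2300754915}{8087012} \approx -284.5$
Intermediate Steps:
$B{\left(l \right)} = \left(3 + l\right)^{2}$
$b{\left(I,w \right)} = - \frac{9}{2} + \frac{I}{2} + \frac{w}{2}$ ($b{\left(I,w \right)} = - \frac{9}{2} + \frac{w + I}{2} = - \frac{9}{2} + \frac{I + w}{2} = - \frac{9}{2} + \left(\frac{I}{2} + \frac{w}{2}\right) = - \frac{9}{2} + \frac{I}{2} + \frac{w}{2}$)
$O = - \frac{1}{8087012}$ ($O = \frac{1}{-8087012} = - \frac{1}{8087012} \approx -1.2366 \cdot 10^{-7}$)
$b{\left(-596,B{\left(-14 + 17 \right)} \right)} + O = \left(- \frac{9}{2} + \frac{1}{2} \left(-596\right) + \frac{\left(3 + \left(-14 + 17\right)\right)^{2}}{2}\right) - \frac{1}{8087012} = \left(- \frac{9}{2} - 298 + \frac{\left(3 + 3\right)^{2}}{2}\right) - \frac{1}{8087012} = \left(- \frac{9}{2} - 298 + \frac{6^{2}}{2}\right) - \frac{1}{8087012} = \left(- \frac{9}{2} - 298 + \frac{1}{2} \cdot 36\right) - \frac{1}{8087012} = \left(- \frac{9}{2} - 298 + 18\right) - \frac{1}{8087012} = - \frac{569}{2} - \frac{1}{8087012} = - \frac{2300754915}{8087012}$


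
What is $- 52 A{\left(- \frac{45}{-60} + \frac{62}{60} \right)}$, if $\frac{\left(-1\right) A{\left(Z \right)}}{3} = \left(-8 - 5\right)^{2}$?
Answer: $26364$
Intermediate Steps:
$A{\left(Z \right)} = -507$ ($A{\left(Z \right)} = - 3 \left(-8 - 5\right)^{2} = - 3 \left(-13\right)^{2} = \left(-3\right) 169 = -507$)
$- 52 A{\left(- \frac{45}{-60} + \frac{62}{60} \right)} = \left(-52\right) \left(-507\right) = 26364$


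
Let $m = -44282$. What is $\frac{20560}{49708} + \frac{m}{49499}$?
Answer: $- \frac{295867554}{615124073} \approx -0.48099$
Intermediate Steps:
$\frac{20560}{49708} + \frac{m}{49499} = \frac{20560}{49708} - \frac{44282}{49499} = 20560 \cdot \frac{1}{49708} - \frac{44282}{49499} = \frac{5140}{12427} - \frac{44282}{49499} = - \frac{295867554}{615124073}$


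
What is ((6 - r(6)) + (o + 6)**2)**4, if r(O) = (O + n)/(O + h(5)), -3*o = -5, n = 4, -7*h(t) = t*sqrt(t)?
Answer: 745343692811940667106041/47346278899184001 - 1122814786559538846200*sqrt(5)/5260697655464889 ≈ 1.5265e+7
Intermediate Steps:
h(t) = -t**(3/2)/7 (h(t) = -t*sqrt(t)/7 = -t**(3/2)/7)
o = 5/3 (o = -1/3*(-5) = 5/3 ≈ 1.6667)
r(O) = (4 + O)/(O - 5*sqrt(5)/7) (r(O) = (O + 4)/(O - 5*sqrt(5)/7) = (4 + O)/(O - 5*sqrt(5)/7))
((6 - r(6)) + (o + 6)**2)**4 = ((6 - 7*(4 + 6)/(-5*sqrt(5) + 7*6)) + (5/3 + 6)**2)**4 = ((6 - 7*10/(-5*sqrt(5) + 42)) + (23/3)**2)**4 = ((6 - 7*10/(42 - 5*sqrt(5))) + 529/9)**4 = ((6 - 70/(42 - 5*sqrt(5))) + 529/9)**4 = (583/9 - 70/(42 - 5*sqrt(5)))**4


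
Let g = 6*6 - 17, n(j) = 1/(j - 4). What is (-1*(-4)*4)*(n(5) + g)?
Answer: 320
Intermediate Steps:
n(j) = 1/(-4 + j)
g = 19 (g = 36 - 17 = 19)
(-1*(-4)*4)*(n(5) + g) = (-1*(-4)*4)*(1/(-4 + 5) + 19) = (4*4)*(1/1 + 19) = 16*(1 + 19) = 16*20 = 320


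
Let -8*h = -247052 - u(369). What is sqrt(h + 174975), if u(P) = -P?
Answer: sqrt(3292966)/4 ≈ 453.66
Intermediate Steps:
h = 246683/8 (h = -(-247052 - (-1)*369)/8 = -(-247052 - 1*(-369))/8 = -(-247052 + 369)/8 = -1/8*(-246683) = 246683/8 ≈ 30835.)
sqrt(h + 174975) = sqrt(246683/8 + 174975) = sqrt(1646483/8) = sqrt(3292966)/4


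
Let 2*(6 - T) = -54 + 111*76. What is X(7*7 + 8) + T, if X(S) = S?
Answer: -4128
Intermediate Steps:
T = -4185 (T = 6 - (-54 + 111*76)/2 = 6 - (-54 + 8436)/2 = 6 - 1/2*8382 = 6 - 4191 = -4185)
X(7*7 + 8) + T = (7*7 + 8) - 4185 = (49 + 8) - 4185 = 57 - 4185 = -4128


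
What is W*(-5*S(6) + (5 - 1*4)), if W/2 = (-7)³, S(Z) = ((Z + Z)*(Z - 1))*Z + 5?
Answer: 1251264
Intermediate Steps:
S(Z) = 5 + 2*Z²*(-1 + Z) (S(Z) = ((2*Z)*(-1 + Z))*Z + 5 = (2*Z*(-1 + Z))*Z + 5 = 2*Z²*(-1 + Z) + 5 = 5 + 2*Z²*(-1 + Z))
W = -686 (W = 2*(-7)³ = 2*(-343) = -686)
W*(-5*S(6) + (5 - 1*4)) = -686*(-5*(5 - 2*6² + 2*6³) + (5 - 1*4)) = -686*(-5*(5 - 2*36 + 2*216) + (5 - 4)) = -686*(-5*(5 - 72 + 432) + 1) = -686*(-5*365 + 1) = -686*(-1825 + 1) = -686*(-1824) = 1251264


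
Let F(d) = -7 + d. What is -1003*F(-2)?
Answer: 9027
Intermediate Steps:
-1003*F(-2) = -1003*(-7 - 2) = -1003*(-9) = 9027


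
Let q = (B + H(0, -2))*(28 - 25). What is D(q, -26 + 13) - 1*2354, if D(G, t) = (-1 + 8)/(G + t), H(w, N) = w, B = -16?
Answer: -143601/61 ≈ -2354.1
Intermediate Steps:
q = -48 (q = (-16 + 0)*(28 - 25) = -16*3 = -48)
D(G, t) = 7/(G + t)
D(q, -26 + 13) - 1*2354 = 7/(-48 + (-26 + 13)) - 1*2354 = 7/(-48 - 13) - 2354 = 7/(-61) - 2354 = 7*(-1/61) - 2354 = -7/61 - 2354 = -143601/61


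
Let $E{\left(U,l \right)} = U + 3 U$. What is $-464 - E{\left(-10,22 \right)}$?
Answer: $-424$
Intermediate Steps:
$E{\left(U,l \right)} = 4 U$
$-464 - E{\left(-10,22 \right)} = -464 - 4 \left(-10\right) = -464 - -40 = -464 + 40 = -424$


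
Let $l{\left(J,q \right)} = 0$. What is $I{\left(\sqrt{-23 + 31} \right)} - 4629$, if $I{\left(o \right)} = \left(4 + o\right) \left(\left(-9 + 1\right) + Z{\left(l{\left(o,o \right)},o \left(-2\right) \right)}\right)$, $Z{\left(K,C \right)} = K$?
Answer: $-4661 - 16 \sqrt{2} \approx -4683.6$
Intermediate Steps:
$I{\left(o \right)} = -32 - 8 o$ ($I{\left(o \right)} = \left(4 + o\right) \left(\left(-9 + 1\right) + 0\right) = \left(4 + o\right) \left(-8 + 0\right) = \left(4 + o\right) \left(-8\right) = -32 - 8 o$)
$I{\left(\sqrt{-23 + 31} \right)} - 4629 = \left(-32 - 8 \sqrt{-23 + 31}\right) - 4629 = \left(-32 - 8 \sqrt{8}\right) - 4629 = \left(-32 - 8 \cdot 2 \sqrt{2}\right) - 4629 = \left(-32 - 16 \sqrt{2}\right) - 4629 = -4661 - 16 \sqrt{2}$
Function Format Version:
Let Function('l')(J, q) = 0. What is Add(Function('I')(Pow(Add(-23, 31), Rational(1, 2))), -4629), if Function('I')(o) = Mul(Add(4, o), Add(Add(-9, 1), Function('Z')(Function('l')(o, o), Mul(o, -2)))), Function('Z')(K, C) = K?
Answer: Add(-4661, Mul(-16, Pow(2, Rational(1, 2)))) ≈ -4683.6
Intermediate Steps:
Function('I')(o) = Add(-32, Mul(-8, o)) (Function('I')(o) = Mul(Add(4, o), Add(Add(-9, 1), 0)) = Mul(Add(4, o), Add(-8, 0)) = Mul(Add(4, o), -8) = Add(-32, Mul(-8, o)))
Add(Function('I')(Pow(Add(-23, 31), Rational(1, 2))), -4629) = Add(Add(-32, Mul(-8, Pow(Add(-23, 31), Rational(1, 2)))), -4629) = Add(Add(-32, Mul(-8, Pow(8, Rational(1, 2)))), -4629) = Add(Add(-32, Mul(-8, Mul(2, Pow(2, Rational(1, 2))))), -4629) = Add(Add(-32, Mul(-16, Pow(2, Rational(1, 2)))), -4629) = Add(-4661, Mul(-16, Pow(2, Rational(1, 2))))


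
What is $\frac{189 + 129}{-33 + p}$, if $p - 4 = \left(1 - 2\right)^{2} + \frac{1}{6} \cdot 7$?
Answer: $- \frac{1908}{161} \approx -11.851$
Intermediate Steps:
$p = \frac{37}{6}$ ($p = 4 + \left(\left(1 - 2\right)^{2} + \frac{1}{6} \cdot 7\right) = 4 + \left(\left(-1\right)^{2} + \frac{1}{6} \cdot 7\right) = 4 + \left(1 + \frac{7}{6}\right) = 4 + \frac{13}{6} = \frac{37}{6} \approx 6.1667$)
$\frac{189 + 129}{-33 + p} = \frac{189 + 129}{-33 + \frac{37}{6}} = \frac{318}{- \frac{161}{6}} = 318 \left(- \frac{6}{161}\right) = - \frac{1908}{161}$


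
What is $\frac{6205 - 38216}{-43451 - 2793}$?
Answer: $\frac{32011}{46244} \approx 0.69222$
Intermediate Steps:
$\frac{6205 - 38216}{-43451 - 2793} = - \frac{32011}{-43451 - 2793} = - \frac{32011}{-46244} = \left(-32011\right) \left(- \frac{1}{46244}\right) = \frac{32011}{46244}$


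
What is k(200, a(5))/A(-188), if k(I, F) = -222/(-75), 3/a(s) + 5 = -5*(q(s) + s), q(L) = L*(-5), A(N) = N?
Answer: -37/2350 ≈ -0.015745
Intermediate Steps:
q(L) = -5*L
a(s) = 3/(-5 + 20*s) (a(s) = 3/(-5 - 5*(-5*s + s)) = 3/(-5 - (-20)*s) = 3/(-5 + 20*s))
k(I, F) = 74/25 (k(I, F) = -222*(-1/75) = 74/25)
k(200, a(5))/A(-188) = (74/25)/(-188) = (74/25)*(-1/188) = -37/2350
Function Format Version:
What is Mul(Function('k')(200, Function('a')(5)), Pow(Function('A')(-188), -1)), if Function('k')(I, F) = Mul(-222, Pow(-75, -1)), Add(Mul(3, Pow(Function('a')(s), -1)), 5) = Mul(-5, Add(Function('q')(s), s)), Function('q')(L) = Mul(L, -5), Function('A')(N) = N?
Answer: Rational(-37, 2350) ≈ -0.015745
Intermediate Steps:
Function('q')(L) = Mul(-5, L)
Function('a')(s) = Mul(3, Pow(Add(-5, Mul(20, s)), -1)) (Function('a')(s) = Mul(3, Pow(Add(-5, Mul(-5, Add(Mul(-5, s), s))), -1)) = Mul(3, Pow(Add(-5, Mul(-5, Mul(-4, s))), -1)) = Mul(3, Pow(Add(-5, Mul(20, s)), -1)))
Function('k')(I, F) = Rational(74, 25) (Function('k')(I, F) = Mul(-222, Rational(-1, 75)) = Rational(74, 25))
Mul(Function('k')(200, Function('a')(5)), Pow(Function('A')(-188), -1)) = Mul(Rational(74, 25), Pow(-188, -1)) = Mul(Rational(74, 25), Rational(-1, 188)) = Rational(-37, 2350)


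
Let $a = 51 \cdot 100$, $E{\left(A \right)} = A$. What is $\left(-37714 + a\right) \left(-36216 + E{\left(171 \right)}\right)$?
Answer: $1175571630$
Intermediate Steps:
$a = 5100$
$\left(-37714 + a\right) \left(-36216 + E{\left(171 \right)}\right) = \left(-37714 + 5100\right) \left(-36216 + 171\right) = \left(-32614\right) \left(-36045\right) = 1175571630$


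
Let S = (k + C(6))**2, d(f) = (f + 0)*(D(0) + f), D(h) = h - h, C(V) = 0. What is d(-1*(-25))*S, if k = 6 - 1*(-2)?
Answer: 40000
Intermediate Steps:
k = 8 (k = 6 + 2 = 8)
D(h) = 0
d(f) = f**2 (d(f) = (f + 0)*(0 + f) = f*f = f**2)
S = 64 (S = (8 + 0)**2 = 8**2 = 64)
d(-1*(-25))*S = (-1*(-25))**2*64 = 25**2*64 = 625*64 = 40000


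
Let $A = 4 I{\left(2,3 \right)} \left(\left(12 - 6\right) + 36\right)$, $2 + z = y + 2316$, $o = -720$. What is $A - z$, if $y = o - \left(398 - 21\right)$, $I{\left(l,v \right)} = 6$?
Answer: $-209$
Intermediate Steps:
$y = -1097$ ($y = -720 - \left(398 - 21\right) = -720 - 377 = -1097$)
$z = 1217$ ($z = -2 + \left(-1097 + 2316\right) = -2 + 1219 = 1217$)
$A = 1008$ ($A = 4 \cdot 6 \left(\left(12 - 6\right) + 36\right) = 24 \left(\left(12 - 6\right) + 36\right) = 24 \left(6 + 36\right) = 24 \cdot 42 = 1008$)
$A - z = 1008 - 1217 = -209$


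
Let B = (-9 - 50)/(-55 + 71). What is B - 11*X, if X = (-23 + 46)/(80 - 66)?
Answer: -2437/112 ≈ -21.759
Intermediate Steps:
X = 23/14 ≈ 1.6429
B = -59/16 ≈ -3.6875
B - 11*X = -59/16 - 11*23/14 = -59/16 - 253/14 = -2437/112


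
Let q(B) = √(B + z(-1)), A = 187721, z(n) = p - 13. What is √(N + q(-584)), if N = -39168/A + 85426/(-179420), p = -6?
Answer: √(-194202199708297251230 + 850802360556359484300*I*√67)/16840450910 ≈ 3.4555 + 3.5532*I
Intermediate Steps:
z(n) = -19 (z(n) = -6 - 13 = -19)
q(B) = √(-19 + B) (q(B) = √(B - 19) = √(-19 + B))
N = -11531888353/16840450910 (N = -39168/187721 + 85426/(-179420) = -39168*1/187721 + 85426*(-1/179420) = -39168/187721 - 42713/89710 = -11531888353/16840450910 ≈ -0.68477)
√(N + q(-584)) = √(-11531888353/16840450910 + √(-19 - 584)) = √(-11531888353/16840450910 + √(-603)) = √(-11531888353/16840450910 + 3*I*√67)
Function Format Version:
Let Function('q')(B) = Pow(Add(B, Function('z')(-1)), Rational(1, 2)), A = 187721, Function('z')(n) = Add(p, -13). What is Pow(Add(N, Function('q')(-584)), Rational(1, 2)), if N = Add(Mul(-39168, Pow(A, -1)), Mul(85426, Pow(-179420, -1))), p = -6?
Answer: Mul(Rational(1, 16840450910), Pow(Add(-194202199708297251230, Mul(850802360556359484300, I, Pow(67, Rational(1, 2)))), Rational(1, 2))) ≈ Add(3.4555, Mul(3.5532, I))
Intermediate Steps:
Function('z')(n) = -19 (Function('z')(n) = Add(-6, -13) = -19)
Function('q')(B) = Pow(Add(-19, B), Rational(1, 2)) (Function('q')(B) = Pow(Add(B, -19), Rational(1, 2)) = Pow(Add(-19, B), Rational(1, 2)))
N = Rational(-11531888353, 16840450910) (N = Add(Mul(-39168, Pow(187721, -1)), Mul(85426, Pow(-179420, -1))) = Add(Mul(-39168, Rational(1, 187721)), Mul(85426, Rational(-1, 179420))) = Add(Rational(-39168, 187721), Rational(-42713, 89710)) = Rational(-11531888353, 16840450910) ≈ -0.68477)
Pow(Add(N, Function('q')(-584)), Rational(1, 2)) = Pow(Add(Rational(-11531888353, 16840450910), Pow(Add(-19, -584), Rational(1, 2))), Rational(1, 2)) = Pow(Add(Rational(-11531888353, 16840450910), Pow(-603, Rational(1, 2))), Rational(1, 2)) = Pow(Add(Rational(-11531888353, 16840450910), Mul(3, I, Pow(67, Rational(1, 2)))), Rational(1, 2))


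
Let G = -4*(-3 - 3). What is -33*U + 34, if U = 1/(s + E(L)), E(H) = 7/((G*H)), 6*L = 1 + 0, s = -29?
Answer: 3838/109 ≈ 35.211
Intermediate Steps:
L = ⅙ (L = (1 + 0)/6 = (⅙)*1 = ⅙ ≈ 0.16667)
G = 24 (G = -4*(-6) = 24)
E(H) = 7/(24*H) (E(H) = 7/((24*H)) = 7*(1/(24*H)) = 7/(24*H))
U = -4/109 (U = 1/(-29 + 7/(24*(⅙))) = 1/(-29 + (7/24)*6) = 1/(-29 + 7/4) = 1/(-109/4) = -4/109 ≈ -0.036697)
-33*U + 34 = -33*(-4/109) + 34 = 132/109 + 34 = 3838/109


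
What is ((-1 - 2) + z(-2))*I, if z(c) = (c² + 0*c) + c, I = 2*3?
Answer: -6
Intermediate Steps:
I = 6
z(c) = c + c² (z(c) = (c² + 0) + c = c² + c = c + c²)
((-1 - 2) + z(-2))*I = ((-1 - 2) - 2*(1 - 2))*6 = (-3 - 2*(-1))*6 = (-3 + 2)*6 = -1*6 = -6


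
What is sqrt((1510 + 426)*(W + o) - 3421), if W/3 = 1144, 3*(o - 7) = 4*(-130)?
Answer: sqrt(56870187)/3 ≈ 2513.7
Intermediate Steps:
o = -499/3 (o = 7 + (4*(-130))/3 = 7 + (1/3)*(-520) = 7 - 520/3 = -499/3 ≈ -166.33)
W = 3432 (W = 3*1144 = 3432)
sqrt((1510 + 426)*(W + o) - 3421) = sqrt((1510 + 426)*(3432 - 499/3) - 3421) = sqrt(1936*(9797/3) - 3421) = sqrt(18966992/3 - 3421) = sqrt(18956729/3) = sqrt(56870187)/3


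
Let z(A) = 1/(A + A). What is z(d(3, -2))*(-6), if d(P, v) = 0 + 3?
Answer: -1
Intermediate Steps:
d(P, v) = 3
z(A) = 1/(2*A)
z(d(3, -2))*(-6) = ((½)/3)*(-6) = ((½)*(⅓))*(-6) = (⅙)*(-6) = -1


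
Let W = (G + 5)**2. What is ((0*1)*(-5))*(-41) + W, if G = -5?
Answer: 0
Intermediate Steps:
W = 0 (W = (-5 + 5)**2 = 0**2 = 0)
((0*1)*(-5))*(-41) + W = ((0*1)*(-5))*(-41) + 0 = (0*(-5))*(-41) + 0 = 0*(-41) + 0 = 0 + 0 = 0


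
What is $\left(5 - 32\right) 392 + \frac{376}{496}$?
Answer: $- \frac{656161}{62} \approx -10583.0$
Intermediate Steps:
$\left(5 - 32\right) 392 + \frac{376}{496} = \left(5 - 32\right) 392 + 376 \cdot \frac{1}{496} = \left(-27\right) 392 + \frac{47}{62} = -10584 + \frac{47}{62} = - \frac{656161}{62}$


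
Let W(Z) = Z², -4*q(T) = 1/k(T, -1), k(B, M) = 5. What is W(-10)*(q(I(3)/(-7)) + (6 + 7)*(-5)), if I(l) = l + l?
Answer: -6505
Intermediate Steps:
I(l) = 2*l
q(T) = -1/20 (q(T) = -¼/5 = -¼*⅕ = -1/20)
W(-10)*(q(I(3)/(-7)) + (6 + 7)*(-5)) = (-10)²*(-1/20 + (6 + 7)*(-5)) = 100*(-1/20 + 13*(-5)) = 100*(-1/20 - 65) = 100*(-1301/20) = -6505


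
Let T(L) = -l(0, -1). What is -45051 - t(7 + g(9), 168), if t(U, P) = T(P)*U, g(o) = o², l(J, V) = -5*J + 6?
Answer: -44523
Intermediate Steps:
l(J, V) = 6 - 5*J
T(L) = -6 (T(L) = -(6 - 5*0) = -(6 + 0) = -1*6 = -6)
t(U, P) = -6*U
-45051 - t(7 + g(9), 168) = -45051 - (-6)*(7 + 9²) = -45051 - (-6)*(7 + 81) = -45051 - (-6)*88 = -45051 - 1*(-528) = -45051 + 528 = -44523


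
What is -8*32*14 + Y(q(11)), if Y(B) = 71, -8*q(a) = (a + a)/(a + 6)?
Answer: -3513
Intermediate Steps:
q(a) = -a/(4*(6 + a)) (q(a) = -(a + a)/(8*(a + 6)) = -2*a/(8*(6 + a)) = -a/(4*(6 + a)))
-8*32*14 + Y(q(11)) = -8*32*14 + 71 = -256*14 + 71 = -3584 + 71 = -3513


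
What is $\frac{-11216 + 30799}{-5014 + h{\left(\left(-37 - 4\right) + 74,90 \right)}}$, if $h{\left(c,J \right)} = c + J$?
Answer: $- \frac{19583}{4891} \approx -4.0039$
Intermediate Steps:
$h{\left(c,J \right)} = J + c$
$\frac{-11216 + 30799}{-5014 + h{\left(\left(-37 - 4\right) + 74,90 \right)}} = \frac{-11216 + 30799}{-5014 + \left(90 + \left(\left(-37 - 4\right) + 74\right)\right)} = \frac{19583}{-5014 + \left(90 + \left(-41 + 74\right)\right)} = \frac{19583}{-5014 + \left(90 + 33\right)} = \frac{19583}{-5014 + 123} = \frac{19583}{-4891} = 19583 \left(- \frac{1}{4891}\right) = - \frac{19583}{4891}$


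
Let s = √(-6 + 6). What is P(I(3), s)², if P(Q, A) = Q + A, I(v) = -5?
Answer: 25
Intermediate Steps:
s = 0 (s = √0 = 0)
P(Q, A) = A + Q
P(I(3), s)² = (0 - 5)² = (-5)² = 25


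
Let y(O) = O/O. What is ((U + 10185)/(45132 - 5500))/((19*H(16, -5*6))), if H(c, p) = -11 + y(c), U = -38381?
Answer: 371/99080 ≈ 0.0037444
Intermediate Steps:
y(O) = 1
H(c, p) = -10 (H(c, p) = -11 + 1 = -10)
((U + 10185)/(45132 - 5500))/((19*H(16, -5*6))) = ((-38381 + 10185)/(45132 - 5500))/((19*(-10))) = -28196/39632/(-190) = -28196*1/39632*(-1/190) = -7049/9908*(-1/190) = 371/99080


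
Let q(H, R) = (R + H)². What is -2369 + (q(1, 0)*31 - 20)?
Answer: -2358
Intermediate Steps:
q(H, R) = (H + R)²
-2369 + (q(1, 0)*31 - 20) = -2369 + ((1 + 0)²*31 - 20) = -2369 + (1²*31 - 20) = -2369 + (1*31 - 20) = -2369 + (31 - 20) = -2369 + 11 = -2358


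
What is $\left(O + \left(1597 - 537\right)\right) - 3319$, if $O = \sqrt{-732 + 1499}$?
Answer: $-2259 + \sqrt{767} \approx -2231.3$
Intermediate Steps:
$O = \sqrt{767} \approx 27.695$
$\left(O + \left(1597 - 537\right)\right) - 3319 = \left(\sqrt{767} + \left(1597 - 537\right)\right) - 3319 = \left(\sqrt{767} + 1060\right) - 3319 = \left(1060 + \sqrt{767}\right) - 3319 = -2259 + \sqrt{767}$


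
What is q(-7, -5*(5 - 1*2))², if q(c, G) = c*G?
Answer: 11025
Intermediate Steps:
q(c, G) = G*c
q(-7, -5*(5 - 1*2))² = (-5*(5 - 1*2)*(-7))² = (-5*(5 - 2)*(-7))² = (-5*3*(-7))² = (-15*(-7))² = 105² = 11025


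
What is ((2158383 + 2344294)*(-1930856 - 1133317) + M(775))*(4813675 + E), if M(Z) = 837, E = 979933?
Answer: -79934301179239704672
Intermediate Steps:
((2158383 + 2344294)*(-1930856 - 1133317) + M(775))*(4813675 + E) = ((2158383 + 2344294)*(-1930856 - 1133317) + 837)*(4813675 + 979933) = (4502677*(-3064173) + 837)*5793608 = (-13796981291121 + 837)*5793608 = -13796981290284*5793608 = -79934301179239704672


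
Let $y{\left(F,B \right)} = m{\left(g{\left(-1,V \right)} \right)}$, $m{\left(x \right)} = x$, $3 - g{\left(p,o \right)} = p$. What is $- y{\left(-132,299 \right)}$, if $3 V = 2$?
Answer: $-4$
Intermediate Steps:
$V = \frac{2}{3}$ ($V = \frac{1}{3} \cdot 2 = \frac{2}{3} \approx 0.66667$)
$g{\left(p,o \right)} = 3 - p$
$y{\left(F,B \right)} = 4$ ($y{\left(F,B \right)} = 3 - -1 = 3 + 1 = 4$)
$- y{\left(-132,299 \right)} = \left(-1\right) 4 = -4$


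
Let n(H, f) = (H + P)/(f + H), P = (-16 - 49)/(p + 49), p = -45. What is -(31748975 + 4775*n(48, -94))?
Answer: -5841204975/184 ≈ -3.1746e+7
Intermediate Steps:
P = -65/4 (P = (-16 - 49)/(-45 + 49) = -65/4 ≈ -16.250)
n(H, f) = (-65/4 + H)/(H + f) (n(H, f) = (H - 65/4)/(f + H) = (-65/4 + H)/(H + f))
-(31748975 + 4775*n(48, -94)) = -(31748975 + 4775*(-65/4 + 48)/(48 - 94)) = -4775/(1/(6649 + (127/4)/(-46))) = -4775/(1/(6649 - 1/46*127/4)) = -4775/(1/(6649 - 127/184)) = -4775/(1/(1223289/184)) = -4775/184/1223289 = -4775*1223289/184 = -5841204975/184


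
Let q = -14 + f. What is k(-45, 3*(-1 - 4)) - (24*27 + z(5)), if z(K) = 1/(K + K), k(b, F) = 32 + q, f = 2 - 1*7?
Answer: -6351/10 ≈ -635.10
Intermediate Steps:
f = -5 (f = 2 - 7 = -5)
q = -19 (q = -14 - 5 = -19)
k(b, F) = 13 (k(b, F) = 32 - 19 = 13)
z(K) = 1/(2*K)
k(-45, 3*(-1 - 4)) - (24*27 + z(5)) = 13 - (24*27 + (1/2)/5) = 13 - (648 + (1/2)*(1/5)) = 13 - (648 + 1/10) = 13 - 1*6481/10 = 13 - 6481/10 = -6351/10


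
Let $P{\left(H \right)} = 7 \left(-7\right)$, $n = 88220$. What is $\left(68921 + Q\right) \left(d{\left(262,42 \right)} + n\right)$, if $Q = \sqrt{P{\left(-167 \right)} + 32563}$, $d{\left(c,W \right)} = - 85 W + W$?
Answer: $5837057332 + 84692 \sqrt{32514} \approx 5.8523 \cdot 10^{9}$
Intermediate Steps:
$d{\left(c,W \right)} = - 84 W$
$P{\left(H \right)} = -49$
$Q = \sqrt{32514}$ ($Q = \sqrt{-49 + 32563} = \sqrt{32514} \approx 180.32$)
$\left(68921 + Q\right) \left(d{\left(262,42 \right)} + n\right) = \left(68921 + \sqrt{32514}\right) \left(\left(-84\right) 42 + 88220\right) = \left(68921 + \sqrt{32514}\right) \left(-3528 + 88220\right) = \left(68921 + \sqrt{32514}\right) 84692 = 5837057332 + 84692 \sqrt{32514}$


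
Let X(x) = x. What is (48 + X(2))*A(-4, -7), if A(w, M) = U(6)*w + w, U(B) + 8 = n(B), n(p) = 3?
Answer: 800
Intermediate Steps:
U(B) = -5 (U(B) = -8 + 3 = -5)
A(w, M) = -4*w (A(w, M) = -5*w + w = -4*w)
(48 + X(2))*A(-4, -7) = (48 + 2)*(-4*(-4)) = 50*16 = 800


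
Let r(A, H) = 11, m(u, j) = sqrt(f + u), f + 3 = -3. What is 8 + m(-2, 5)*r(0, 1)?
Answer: 8 + 22*I*sqrt(2) ≈ 8.0 + 31.113*I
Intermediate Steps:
f = -6 (f = -3 - 3 = -6)
m(u, j) = sqrt(-6 + u)
8 + m(-2, 5)*r(0, 1) = 8 + sqrt(-6 - 2)*11 = 8 + sqrt(-8)*11 = 8 + (2*I*sqrt(2))*11 = 8 + 22*I*sqrt(2)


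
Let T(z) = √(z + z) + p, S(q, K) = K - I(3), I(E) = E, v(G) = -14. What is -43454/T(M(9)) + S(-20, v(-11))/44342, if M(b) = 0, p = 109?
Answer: -1926839121/4833278 ≈ -398.66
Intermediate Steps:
S(q, K) = -3 + K (S(q, K) = K - 1*3 = K - 3 = -3 + K)
T(z) = 109 + √2*√z (T(z) = √(z + z) + 109 = √(2*z) + 109 = √2*√z + 109 = 109 + √2*√z)
-43454/T(M(9)) + S(-20, v(-11))/44342 = -43454/(109 + √2*√0) + (-3 - 14)/44342 = -43454/(109 + √2*0) - 17*1/44342 = -43454/(109 + 0) - 17/44342 = -43454/109 - 17/44342 = -1926839121/4833278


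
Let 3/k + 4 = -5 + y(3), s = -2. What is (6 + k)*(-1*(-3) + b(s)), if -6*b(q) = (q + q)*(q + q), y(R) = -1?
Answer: 19/10 ≈ 1.9000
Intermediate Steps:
b(q) = -2*q**2/3 (b(q) = -(q + q)*(q + q)/6 = -2*q*2*q/6 = -2*q**2/3)
k = -3/10 (k = 3/(-4 + (-5 - 1)) = 3/(-4 - 6) = 3/(-10) = 3*(-1/10) = -3/10 ≈ -0.30000)
(6 + k)*(-1*(-3) + b(s)) = (6 - 3/10)*(-1*(-3) - 2/3*(-2)**2) = 57*(3 - 2/3*4)/10 = 57*(3 - 8/3)/10 = (57/10)*(1/3) = 19/10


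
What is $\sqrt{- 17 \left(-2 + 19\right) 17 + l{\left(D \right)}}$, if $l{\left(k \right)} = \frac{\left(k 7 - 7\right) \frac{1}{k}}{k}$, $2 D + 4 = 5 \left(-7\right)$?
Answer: $\frac{i \sqrt{7473247}}{39} \approx 70.095 i$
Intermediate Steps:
$D = - \frac{39}{2}$ ($D = -2 + \frac{5 \left(-7\right)}{2} = -2 + \frac{1}{2} \left(-35\right) = -2 - \frac{35}{2} = - \frac{39}{2} \approx -19.5$)
$l{\left(k \right)} = \frac{-7 + 7 k}{k^{2}}$ ($l{\left(k \right)} = \frac{\left(7 k - 7\right) \frac{1}{k}}{k} = \frac{\left(-7 + 7 k\right) \frac{1}{k}}{k} = \frac{\frac{1}{k} \left(-7 + 7 k\right)}{k} = \frac{-7 + 7 k}{k^{2}}$)
$\sqrt{- 17 \left(-2 + 19\right) 17 + l{\left(D \right)}} = \sqrt{- 17 \left(-2 + 19\right) 17 + \frac{7 \left(-1 - \frac{39}{2}\right)}{\frac{1521}{4}}} = \sqrt{\left(-17\right) 17 \cdot 17 + 7 \cdot \frac{4}{1521} \left(- \frac{41}{2}\right)} = \sqrt{\left(-289\right) 17 - \frac{574}{1521}} = \sqrt{-4913 - \frac{574}{1521}} = \sqrt{- \frac{7473247}{1521}} = \frac{i \sqrt{7473247}}{39}$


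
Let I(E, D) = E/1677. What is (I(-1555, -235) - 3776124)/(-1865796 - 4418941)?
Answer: 6332561503/10539503949 ≈ 0.60084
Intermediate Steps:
I(E, D) = E/1677 (I(E, D) = E*(1/1677) = E/1677)
(I(-1555, -235) - 3776124)/(-1865796 - 4418941) = ((1/1677)*(-1555) - 3776124)/(-1865796 - 4418941) = (-1555/1677 - 3776124)/(-6284737) = -6332561503/1677*(-1/6284737) = 6332561503/10539503949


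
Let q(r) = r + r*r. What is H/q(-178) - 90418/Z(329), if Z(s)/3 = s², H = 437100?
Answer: 23181285632/1705120473 ≈ 13.595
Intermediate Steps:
q(r) = r + r²
Z(s) = 3*s²
H/q(-178) - 90418/Z(329) = 437100/((-178*(1 - 178))) - 90418/(3*329²) = 437100/((-178*(-177))) - 90418/(3*108241) = 437100/31506 - 90418/324723 = 437100*(1/31506) - 90418*1/324723 = 72850/5251 - 90418/324723 = 23181285632/1705120473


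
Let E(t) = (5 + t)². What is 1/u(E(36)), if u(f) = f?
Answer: 1/1681 ≈ 0.00059488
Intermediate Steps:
1/u(E(36)) = 1/((5 + 36)²) = 1/(41²) = 1/1681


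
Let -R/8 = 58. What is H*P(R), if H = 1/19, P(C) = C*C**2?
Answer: -99897344/19 ≈ -5.2578e+6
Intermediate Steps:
R = -464 (R = -8*58 = -464)
P(C) = C**3
H = 1/19 (H = 1*(1/19) = 1/19 ≈ 0.052632)
H*P(R) = (1/19)*(-464)**3 = (1/19)*(-99897344) = -99897344/19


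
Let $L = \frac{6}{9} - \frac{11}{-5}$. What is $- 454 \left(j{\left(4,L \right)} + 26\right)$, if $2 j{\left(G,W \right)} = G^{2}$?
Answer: $-15436$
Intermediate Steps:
$L = \frac{43}{15}$ ($L = 6 \cdot \frac{1}{9} - - \frac{11}{5} = \frac{2}{3} + \frac{11}{5} = \frac{43}{15} \approx 2.8667$)
$j{\left(G,W \right)} = \frac{G^{2}}{2}$
$- 454 \left(j{\left(4,L \right)} + 26\right) = - 454 \left(\frac{4^{2}}{2} + 26\right) = - 454 \left(\frac{1}{2} \cdot 16 + 26\right) = - 454 \left(8 + 26\right) = \left(-454\right) 34 = -15436$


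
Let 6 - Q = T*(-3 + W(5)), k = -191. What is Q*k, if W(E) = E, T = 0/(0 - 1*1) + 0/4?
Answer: -1146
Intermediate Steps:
T = 0 (T = 0/(0 - 1) + 0*(¼) = 0/(-1) + 0 = 0*(-1) + 0 = 0 + 0 = 0)
Q = 6 (Q = 6 - 0*(-3 + 5) = 6 - 0*2 = 6 - 1*0 = 6 + 0 = 6)
Q*k = 6*(-191) = -1146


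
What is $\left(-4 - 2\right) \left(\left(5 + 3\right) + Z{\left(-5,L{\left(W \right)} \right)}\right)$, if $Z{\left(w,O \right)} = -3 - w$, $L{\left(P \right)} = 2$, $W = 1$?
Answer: $-60$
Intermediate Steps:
$\left(-4 - 2\right) \left(\left(5 + 3\right) + Z{\left(-5,L{\left(W \right)} \right)}\right) = \left(-4 - 2\right) \left(\left(5 + 3\right) - -2\right) = \left(-4 - 2\right) \left(8 + \left(-3 + 5\right)\right) = - 6 \left(8 + 2\right) = \left(-6\right) 10 = -60$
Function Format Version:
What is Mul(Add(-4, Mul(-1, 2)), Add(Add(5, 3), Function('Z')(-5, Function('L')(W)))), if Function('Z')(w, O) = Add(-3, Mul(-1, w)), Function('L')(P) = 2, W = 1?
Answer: -60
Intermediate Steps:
Mul(Add(-4, Mul(-1, 2)), Add(Add(5, 3), Function('Z')(-5, Function('L')(W)))) = Mul(Add(-4, Mul(-1, 2)), Add(Add(5, 3), Add(-3, Mul(-1, -5)))) = Mul(Add(-4, -2), Add(8, Add(-3, 5))) = Mul(-6, Add(8, 2)) = Mul(-6, 10) = -60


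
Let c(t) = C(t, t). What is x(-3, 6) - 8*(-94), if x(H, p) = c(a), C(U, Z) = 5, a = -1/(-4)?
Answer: 757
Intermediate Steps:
a = 1/4 (a = -1*(-1/4) = 1/4 ≈ 0.25000)
c(t) = 5
x(H, p) = 5
x(-3, 6) - 8*(-94) = 5 - 8*(-94) = 5 + 752 = 757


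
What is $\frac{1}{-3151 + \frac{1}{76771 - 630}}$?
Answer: $- \frac{76141}{239920290} \approx -0.00031736$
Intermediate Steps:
$\frac{1}{-3151 + \frac{1}{76771 - 630}} = \frac{1}{-3151 + \frac{1}{76141}} = \frac{1}{- \frac{239920290}{76141}} = - \frac{76141}{239920290}$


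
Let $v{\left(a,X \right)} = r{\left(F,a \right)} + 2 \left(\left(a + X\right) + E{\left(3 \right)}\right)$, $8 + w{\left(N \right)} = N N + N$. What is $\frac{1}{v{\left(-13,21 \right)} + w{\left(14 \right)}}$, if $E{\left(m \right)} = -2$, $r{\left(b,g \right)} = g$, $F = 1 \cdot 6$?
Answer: $\frac{1}{201} \approx 0.0049751$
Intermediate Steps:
$F = 6$
$w{\left(N \right)} = -8 + N + N^{2}$ ($w{\left(N \right)} = -8 + \left(N N + N\right) = -8 + \left(N^{2} + N\right) = -8 + \left(N + N^{2}\right) = -8 + N + N^{2}$)
$v{\left(a,X \right)} = -4 + 2 X + 3 a$ ($v{\left(a,X \right)} = a + 2 \left(\left(a + X\right) - 2\right) = a + 2 \left(\left(X + a\right) - 2\right) = a + 2 \left(-2 + X + a\right) = a + \left(-4 + 2 X + 2 a\right) = -4 + 2 X + 3 a$)
$\frac{1}{v{\left(-13,21 \right)} + w{\left(14 \right)}} = \frac{1}{\left(-4 + 2 \cdot 21 + 3 \left(-13\right)\right) + \left(-8 + 14 + 14^{2}\right)} = \frac{1}{\left(-4 + 42 - 39\right) + \left(-8 + 14 + 196\right)} = \frac{1}{-1 + 202} = \frac{1}{201}$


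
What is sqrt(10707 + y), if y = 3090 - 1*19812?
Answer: I*sqrt(6015) ≈ 77.556*I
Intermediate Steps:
y = -16722 (y = 3090 - 19812 = -16722)
sqrt(10707 + y) = sqrt(10707 - 16722) = sqrt(-6015) = I*sqrt(6015)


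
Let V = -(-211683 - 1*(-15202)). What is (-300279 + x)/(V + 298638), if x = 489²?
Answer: -61158/495119 ≈ -0.12352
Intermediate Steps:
x = 239121
V = 196481 (V = -(-211683 + 15202) = -1*(-196481) = 196481)
(-300279 + x)/(V + 298638) = (-300279 + 239121)/(196481 + 298638) = -61158/495119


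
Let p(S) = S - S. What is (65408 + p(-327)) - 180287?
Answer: -114879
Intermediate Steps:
p(S) = 0
(65408 + p(-327)) - 180287 = (65408 + 0) - 180287 = 65408 - 180287 = -114879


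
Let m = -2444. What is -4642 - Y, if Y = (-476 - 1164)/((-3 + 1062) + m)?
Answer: -1286162/277 ≈ -4643.2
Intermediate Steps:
Y = 328/277 (Y = (-476 - 1164)/((-3 + 1062) - 2444) = -1640/(1059 - 2444) = -1640/(-1385) = -1640*(-1/1385) = 328/277 ≈ 1.1841)
-4642 - Y = -4642 - 1*328/277 = -4642 - 328/277 = -1286162/277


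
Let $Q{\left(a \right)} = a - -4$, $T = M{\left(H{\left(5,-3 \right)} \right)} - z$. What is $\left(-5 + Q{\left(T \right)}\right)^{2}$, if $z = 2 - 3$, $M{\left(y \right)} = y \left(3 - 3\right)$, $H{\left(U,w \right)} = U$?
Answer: $0$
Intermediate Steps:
$M{\left(y \right)} = 0$ ($M{\left(y \right)} = y 0 = 0$)
$z = -1$
$T = 1$ ($T = 0 - -1 = 0 + 1 = 1$)
$Q{\left(a \right)} = 4 + a$ ($Q{\left(a \right)} = a + 4 = 4 + a$)
$\left(-5 + Q{\left(T \right)}\right)^{2} = \left(-5 + \left(4 + 1\right)\right)^{2} = \left(-5 + 5\right)^{2} = 0^{2} = 0$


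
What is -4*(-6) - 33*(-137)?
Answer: 4545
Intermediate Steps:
-4*(-6) - 33*(-137) = 24 + 4521 = 4545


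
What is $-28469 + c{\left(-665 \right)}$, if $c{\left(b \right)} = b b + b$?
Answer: $413091$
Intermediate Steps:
$c{\left(b \right)} = b + b^{2}$ ($c{\left(b \right)} = b^{2} + b = b + b^{2}$)
$-28469 + c{\left(-665 \right)} = -28469 - 665 \left(1 - 665\right) = -28469 - -441560 = -28469 + 441560 = 413091$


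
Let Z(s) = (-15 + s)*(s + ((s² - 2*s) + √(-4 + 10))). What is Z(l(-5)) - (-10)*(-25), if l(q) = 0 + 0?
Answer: -250 - 15*√6 ≈ -286.74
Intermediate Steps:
l(q) = 0
Z(s) = (-15 + s)*(√6 + s² - s) (Z(s) = (-15 + s)*(s + ((s² - 2*s) + √6)) = (-15 + s)*(s + (√6 + s² - 2*s)) = (-15 + s)*(√6 + s² - s))
Z(l(-5)) - (-10)*(-25) = (0³ - 16*0² - 15*√6 + 15*0 + 0*√6) - (-10)*(-25) = (0 - 16*0 - 15*√6 + 0 + 0) - 1*250 = (0 + 0 - 15*√6 + 0 + 0) - 250 = -15*√6 - 250 = -250 - 15*√6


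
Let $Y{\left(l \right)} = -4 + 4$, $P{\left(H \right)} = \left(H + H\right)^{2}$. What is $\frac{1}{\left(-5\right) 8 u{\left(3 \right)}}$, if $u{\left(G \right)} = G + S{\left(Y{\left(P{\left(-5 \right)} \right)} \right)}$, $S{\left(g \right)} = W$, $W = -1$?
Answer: $- \frac{1}{80} \approx -0.0125$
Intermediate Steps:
$P{\left(H \right)} = 4 H^{2}$ ($P{\left(H \right)} = \left(2 H\right)^{2} = 4 H^{2}$)
$Y{\left(l \right)} = 0$
$S{\left(g \right)} = -1$
$u{\left(G \right)} = -1 + G$ ($u{\left(G \right)} = G - 1 = -1 + G$)
$\frac{1}{\left(-5\right) 8 u{\left(3 \right)}} = \frac{1}{\left(-5\right) 8 \left(-1 + 3\right)} = \frac{1}{\left(-40\right) 2} = \frac{1}{-80} = - \frac{1}{80}$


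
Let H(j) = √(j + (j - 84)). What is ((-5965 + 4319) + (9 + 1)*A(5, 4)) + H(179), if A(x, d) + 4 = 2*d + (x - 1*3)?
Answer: -1586 + √274 ≈ -1569.4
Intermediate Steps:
A(x, d) = -7 + x + 2*d (A(x, d) = -4 + (2*d + (x - 1*3)) = -4 + (2*d + (x - 3)) = -4 + (2*d + (-3 + x)) = -4 + (-3 + x + 2*d) = -7 + x + 2*d)
H(j) = √(-84 + 2*j) (H(j) = √(j + (-84 + j)) = √(-84 + 2*j))
((-5965 + 4319) + (9 + 1)*A(5, 4)) + H(179) = ((-5965 + 4319) + (9 + 1)*(-7 + 5 + 2*4)) + √(-84 + 2*179) = (-1646 + 10*(-7 + 5 + 8)) + √(-84 + 358) = (-1646 + 10*6) + √274 = (-1646 + 60) + √274 = -1586 + √274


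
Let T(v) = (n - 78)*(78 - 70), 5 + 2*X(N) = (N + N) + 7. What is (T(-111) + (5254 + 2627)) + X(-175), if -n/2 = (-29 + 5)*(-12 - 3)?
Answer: 1323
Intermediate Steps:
n = -720 (n = -2*(-29 + 5)*(-12 - 3) = -(-48)*(-15) = -2*360 = -720)
X(N) = 1 + N (X(N) = -5/2 + ((N + N) + 7)/2 = -5/2 + (2*N + 7)/2 = -5/2 + (7 + 2*N)/2 = -5/2 + (7/2 + N) = 1 + N)
T(v) = -6384 (T(v) = (-720 - 78)*(78 - 70) = -798*8 = -6384)
(T(-111) + (5254 + 2627)) + X(-175) = (-6384 + (5254 + 2627)) + (1 - 175) = (-6384 + 7881) - 174 = 1497 - 174 = 1323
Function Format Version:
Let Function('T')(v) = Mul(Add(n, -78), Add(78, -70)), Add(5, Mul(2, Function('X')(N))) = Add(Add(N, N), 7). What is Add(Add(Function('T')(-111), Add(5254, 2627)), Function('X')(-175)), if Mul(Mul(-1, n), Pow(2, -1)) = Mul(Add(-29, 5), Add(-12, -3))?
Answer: 1323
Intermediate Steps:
n = -720 (n = Mul(-2, Mul(Add(-29, 5), Add(-12, -3))) = Mul(-2, Mul(-24, -15)) = Mul(-2, 360) = -720)
Function('X')(N) = Add(1, N) (Function('X')(N) = Add(Rational(-5, 2), Mul(Rational(1, 2), Add(Add(N, N), 7))) = Add(Rational(-5, 2), Mul(Rational(1, 2), Add(Mul(2, N), 7))) = Add(Rational(-5, 2), Mul(Rational(1, 2), Add(7, Mul(2, N)))) = Add(Rational(-5, 2), Add(Rational(7, 2), N)) = Add(1, N))
Function('T')(v) = -6384 (Function('T')(v) = Mul(Add(-720, -78), Add(78, -70)) = Mul(-798, 8) = -6384)
Add(Add(Function('T')(-111), Add(5254, 2627)), Function('X')(-175)) = Add(Add(-6384, Add(5254, 2627)), Add(1, -175)) = Add(Add(-6384, 7881), -174) = Add(1497, -174) = 1323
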